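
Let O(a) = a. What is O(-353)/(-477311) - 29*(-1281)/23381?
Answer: 17739879832/11160008491 ≈ 1.5896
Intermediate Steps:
O(-353)/(-477311) - 29*(-1281)/23381 = -353/(-477311) - 29*(-1281)/23381 = -353*(-1/477311) + 37149*(1/23381) = 353/477311 + 37149/23381 = 17739879832/11160008491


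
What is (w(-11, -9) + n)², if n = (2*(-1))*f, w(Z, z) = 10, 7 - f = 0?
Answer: 16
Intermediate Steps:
f = 7 (f = 7 - 1*0 = 7 + 0 = 7)
n = -14 (n = (2*(-1))*7 = -2*7 = -14)
(w(-11, -9) + n)² = (10 - 14)² = (-4)² = 16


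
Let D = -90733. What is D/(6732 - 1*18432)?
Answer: 90733/11700 ≈ 7.7550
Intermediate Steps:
D/(6732 - 1*18432) = -90733/(6732 - 1*18432) = -90733/(6732 - 18432) = -90733/(-11700) = -90733*(-1/11700) = 90733/11700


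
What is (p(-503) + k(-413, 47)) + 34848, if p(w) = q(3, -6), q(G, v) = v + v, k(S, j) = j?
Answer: 34883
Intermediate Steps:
q(G, v) = 2*v
p(w) = -12 (p(w) = 2*(-6) = -12)
(p(-503) + k(-413, 47)) + 34848 = (-12 + 47) + 34848 = 35 + 34848 = 34883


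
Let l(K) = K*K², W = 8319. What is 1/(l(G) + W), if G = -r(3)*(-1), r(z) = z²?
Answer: 1/9048 ≈ 0.00011052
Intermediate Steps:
G = 9 (G = -1*3²*(-1) = -1*9*(-1) = -9*(-1) = 9)
l(K) = K³
1/(l(G) + W) = 1/(9³ + 8319) = 1/(729 + 8319) = 1/9048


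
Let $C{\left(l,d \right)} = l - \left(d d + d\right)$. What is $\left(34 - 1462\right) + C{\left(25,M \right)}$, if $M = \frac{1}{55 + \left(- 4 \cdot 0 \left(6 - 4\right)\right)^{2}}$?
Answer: $- \frac{4244131}{3025} \approx -1403.0$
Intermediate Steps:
$M = \frac{1}{55}$ ($M = \frac{1}{55 + \left(- 4 \cdot 0 \cdot 2\right)^{2}} = \frac{1}{55 + \left(\left(-4\right) 0\right)^{2}} = \frac{1}{55 + 0^{2}} = \frac{1}{55 + 0} = \frac{1}{55} \approx 0.018182$)
$C{\left(l,d \right)} = l - d - d^{2}$ ($C{\left(l,d \right)} = l - \left(d^{2} + d\right) = l - \left(d + d^{2}\right) = l - d - d^{2}$)
$\left(34 - 1462\right) + C{\left(25,M \right)} = \left(34 - 1462\right) - - \frac{75569}{3025} = -1428 - - \frac{75569}{3025} = -1428 + \frac{75569}{3025} = - \frac{4244131}{3025}$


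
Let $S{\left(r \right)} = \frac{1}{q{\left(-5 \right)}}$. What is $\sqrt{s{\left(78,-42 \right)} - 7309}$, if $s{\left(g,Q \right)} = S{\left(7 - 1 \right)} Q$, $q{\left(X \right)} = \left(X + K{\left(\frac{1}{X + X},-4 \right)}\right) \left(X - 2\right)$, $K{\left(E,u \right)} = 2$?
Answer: $i \sqrt{7311} \approx 85.504 i$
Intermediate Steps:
$q{\left(X \right)} = \left(-2 + X\right) \left(2 + X\right)$ ($q{\left(X \right)} = \left(X + 2\right) \left(X - 2\right) = \left(2 + X\right) \left(-2 + X\right) = \left(-2 + X\right) \left(2 + X\right)$)
$S{\left(r \right)} = \frac{1}{21}$ ($S{\left(r \right)} = \frac{1}{-4 + \left(-5\right)^{2}} = \frac{1}{-4 + 25} = \frac{1}{21}$)
$s{\left(g,Q \right)} = \frac{Q}{21}$
$\sqrt{s{\left(78,-42 \right)} - 7309} = \sqrt{\frac{1}{21} \left(-42\right) - 7309} = \sqrt{-2 - 7309} = \sqrt{-7311} = i \sqrt{7311}$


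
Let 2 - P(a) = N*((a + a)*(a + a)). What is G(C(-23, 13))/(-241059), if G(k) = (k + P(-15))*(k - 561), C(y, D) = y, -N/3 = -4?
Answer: -2106488/80353 ≈ -26.215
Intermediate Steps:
N = 12 (N = -3*(-4) = 12)
P(a) = 2 - 48*a² (P(a) = 2 - 12*(a + a)*(a + a) = 2 - 12*(2*a)*(2*a) = 2 - 12*4*a² = 2 - 48*a²)
G(k) = (-10798 + k)*(-561 + k) (G(k) = (k + (2 - 48*(-15)²))*(k - 561) = (k + (2 - 48*225))*(-561 + k) = (k + (2 - 10800))*(-561 + k) = (k - 10798)*(-561 + k) = (-10798 + k)*(-561 + k))
G(C(-23, 13))/(-241059) = (6057678 + (-23)² - 11359*(-23))/(-241059) = (6057678 + 529 + 261257)*(-1/241059) = 6319464*(-1/241059) = -2106488/80353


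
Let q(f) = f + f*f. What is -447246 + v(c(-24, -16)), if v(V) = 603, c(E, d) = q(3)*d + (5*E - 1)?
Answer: -446643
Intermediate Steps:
q(f) = f + f²
c(E, d) = -1 + 5*E + 12*d (c(E, d) = (3*(1 + 3))*d + (5*E - 1) = (3*4)*d + (-1 + 5*E) = 12*d + (-1 + 5*E) = -1 + 5*E + 12*d)
-447246 + v(c(-24, -16)) = -447246 + 603 = -446643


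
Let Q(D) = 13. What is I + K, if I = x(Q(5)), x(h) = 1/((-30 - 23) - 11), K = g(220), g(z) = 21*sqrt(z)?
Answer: -1/64 + 42*sqrt(55) ≈ 311.46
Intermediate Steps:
K = 42*sqrt(55) (K = 21*sqrt(220) = 21*(2*sqrt(55)) = 42*sqrt(55) ≈ 311.48)
x(h) = -1/64 (x(h) = 1/(-53 - 11) = 1/(-64) = -1/64)
I = -1/64 ≈ -0.015625
I + K = -1/64 + 42*sqrt(55)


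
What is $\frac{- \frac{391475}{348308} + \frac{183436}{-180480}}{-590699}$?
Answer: $\frac{8409102143}{2320805712653760} \approx 3.6234 \cdot 10^{-6}$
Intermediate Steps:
$\frac{- \frac{391475}{348308} + \frac{183436}{-180480}}{-590699} = \left(\left(-391475\right) \frac{1}{348308} + 183436 \left(- \frac{1}{180480}\right)\right) \left(- \frac{1}{590699}\right) = \left(- \frac{391475}{348308} - \frac{45859}{45120}\right) \left(- \frac{1}{590699}\right) = \left(- \frac{8409102143}{3928914240}\right) \left(- \frac{1}{590699}\right) = \frac{8409102143}{2320805712653760}$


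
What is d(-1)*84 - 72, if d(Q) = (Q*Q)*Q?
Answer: -156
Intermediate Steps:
d(Q) = Q³ (d(Q) = Q²*Q = Q³)
d(-1)*84 - 72 = (-1)³*84 - 72 = -1*84 - 72 = -84 - 72 = -156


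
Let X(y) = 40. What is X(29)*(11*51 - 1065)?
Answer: -20160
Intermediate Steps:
X(29)*(11*51 - 1065) = 40*(11*51 - 1065) = 40*(561 - 1065) = 40*(-504) = -20160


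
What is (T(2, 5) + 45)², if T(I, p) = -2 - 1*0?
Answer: 1849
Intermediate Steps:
T(I, p) = -2 (T(I, p) = -2 + 0 = -2)
(T(2, 5) + 45)² = (-2 + 45)² = 43² = 1849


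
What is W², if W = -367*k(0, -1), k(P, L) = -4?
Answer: 2155024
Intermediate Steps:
W = 1468 (W = -367*(-4) = 1468)
W² = 1468² = 2155024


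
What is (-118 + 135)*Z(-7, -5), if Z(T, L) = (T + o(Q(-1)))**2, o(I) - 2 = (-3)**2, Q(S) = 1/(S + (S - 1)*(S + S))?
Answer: 272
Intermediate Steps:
Q(S) = 1/(S + 2*S*(-1 + S)) (Q(S) = 1/(S + (-1 + S)*(2*S)) = 1/(S + 2*S*(-1 + S)))
o(I) = 11 (o(I) = 2 + (-3)**2 = 2 + 9 = 11)
Z(T, L) = (11 + T)**2 (Z(T, L) = (T + 11)**2 = (11 + T)**2)
(-118 + 135)*Z(-7, -5) = (-118 + 135)*(11 - 7)**2 = 17*4**2 = 17*16 = 272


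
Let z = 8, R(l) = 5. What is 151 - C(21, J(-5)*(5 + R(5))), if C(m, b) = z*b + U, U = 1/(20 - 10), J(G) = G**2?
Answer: -18491/10 ≈ -1849.1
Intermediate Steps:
U = 1/10 ≈ 0.10000
C(m, b) = 1/10 + 8*b (C(m, b) = 8*b + 1/10 = 1/10 + 8*b)
151 - C(21, J(-5)*(5 + R(5))) = 151 - (1/10 + 8*((-5)**2*(5 + 5))) = 151 - (1/10 + 8*(25*10)) = 151 - (1/10 + 8*250) = 151 - (1/10 + 2000) = 151 - 1*20001/10 = 151 - 20001/10 = -18491/10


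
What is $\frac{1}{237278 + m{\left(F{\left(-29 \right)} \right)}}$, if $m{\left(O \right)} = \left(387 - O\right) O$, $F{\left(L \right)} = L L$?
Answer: $- \frac{1}{144536} \approx -6.9187 \cdot 10^{-6}$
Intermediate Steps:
$F{\left(L \right)} = L^{2}$
$m{\left(O \right)} = O \left(387 - O\right)$
$\frac{1}{237278 + m{\left(F{\left(-29 \right)} \right)}} = \frac{1}{237278 + \left(-29\right)^{2} \left(387 - \left(-29\right)^{2}\right)} = \frac{1}{237278 + 841 \left(387 - 841\right)} = \frac{1}{237278 + 841 \left(-454\right)} = \frac{1}{237278 - 381814} = \frac{1}{-144536} = - \frac{1}{144536}$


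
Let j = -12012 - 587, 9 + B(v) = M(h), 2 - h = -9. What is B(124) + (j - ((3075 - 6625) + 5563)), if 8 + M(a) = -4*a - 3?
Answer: -14676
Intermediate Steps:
h = 11 (h = 2 - 1*(-9) = 2 + 9 = 11)
M(a) = -11 - 4*a (M(a) = -8 + (-4*a - 3) = -8 + (-3 - 4*a) = -11 - 4*a)
B(v) = -64 (B(v) = -9 + (-11 - 4*11) = -9 + (-11 - 44) = -9 - 55 = -64)
j = -12599
B(124) + (j - ((3075 - 6625) + 5563)) = -64 + (-12599 - ((3075 - 6625) + 5563)) = -64 + (-12599 - (-3550 + 5563)) = -64 + (-12599 - 1*2013) = -64 + (-12599 - 2013) = -64 - 14612 = -14676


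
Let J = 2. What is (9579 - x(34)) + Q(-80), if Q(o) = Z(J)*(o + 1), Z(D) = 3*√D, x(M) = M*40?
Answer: 8219 - 237*√2 ≈ 7883.8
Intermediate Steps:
x(M) = 40*M
Q(o) = 3*√2*(1 + o) (Q(o) = (3*√2)*(o + 1) = (3*√2)*(1 + o) = 3*√2*(1 + o))
(9579 - x(34)) + Q(-80) = (9579 - 40*34) + 3*√2*(1 - 80) = (9579 - 1*1360) + 3*√2*(-79) = (9579 - 1360) - 237*√2 = 8219 - 237*√2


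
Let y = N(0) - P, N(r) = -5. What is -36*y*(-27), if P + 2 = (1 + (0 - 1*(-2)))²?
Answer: -11664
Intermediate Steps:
P = 7 (P = -2 + (1 + (0 - 1*(-2)))² = -2 + (1 + (0 + 2))² = -2 + (1 + 2)² = -2 + 3² = -2 + 9 = 7)
y = -12 (y = -5 - 1*7 = -5 - 7 = -12)
-36*y*(-27) = -36*(-12)*(-27) = 432*(-27) = -11664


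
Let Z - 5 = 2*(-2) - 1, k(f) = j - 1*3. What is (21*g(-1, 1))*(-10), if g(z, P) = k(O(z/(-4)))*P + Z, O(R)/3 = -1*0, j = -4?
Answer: 1470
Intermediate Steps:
O(R) = 0 (O(R) = 3*(-1*0) = 3*0 = 0)
k(f) = -7 (k(f) = -4 - 1*3 = -4 - 3 = -7)
Z = 0 (Z = 5 + (2*(-2) - 1) = 5 + (-4 - 1) = 5 - 5 = 0)
g(z, P) = -7*P (g(z, P) = -7*P + 0 = -7*P)
(21*g(-1, 1))*(-10) = (21*(-7*1))*(-10) = (21*(-7))*(-10) = -147*(-10) = 1470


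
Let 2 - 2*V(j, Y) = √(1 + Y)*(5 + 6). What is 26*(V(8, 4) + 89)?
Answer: 2340 - 143*√5 ≈ 2020.2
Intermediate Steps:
V(j, Y) = 1 - 11*√(1 + Y)/2 (V(j, Y) = 1 - √(1 + Y)*(5 + 6)/2 = 1 - √(1 + Y)*11/2 = 1 - 11*√(1 + Y)/2)
26*(V(8, 4) + 89) = 26*((1 - 11*√(1 + 4)/2) + 89) = 26*((1 - 11*√5/2) + 89) = 26*(90 - 11*√5/2) = 2340 - 143*√5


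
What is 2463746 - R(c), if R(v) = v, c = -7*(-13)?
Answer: 2463655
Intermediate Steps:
c = 91
2463746 - R(c) = 2463746 - 1*91 = 2463746 - 91 = 2463655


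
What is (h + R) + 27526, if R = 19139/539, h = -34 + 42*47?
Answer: 15901313/539 ≈ 29502.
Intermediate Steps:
h = 1940 (h = -34 + 1974 = 1940)
R = 19139/539 (R = 19139*(1/539) = 19139/539 ≈ 35.508)
(h + R) + 27526 = (1940 + 19139/539) + 27526 = 1064799/539 + 27526 = 15901313/539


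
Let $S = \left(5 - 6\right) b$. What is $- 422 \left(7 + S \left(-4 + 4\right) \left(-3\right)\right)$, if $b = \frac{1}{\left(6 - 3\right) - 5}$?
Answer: $-2954$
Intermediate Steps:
$b = - \frac{1}{2}$ ($b = \frac{1}{3 - 5} = \frac{1}{-2} = - \frac{1}{2} \approx -0.5$)
$S = \frac{1}{2}$ ($S = \left(5 - 6\right) \left(- \frac{1}{2}\right) = \left(-1\right) \left(- \frac{1}{2}\right) = \frac{1}{2} \approx 0.5$)
$- 422 \left(7 + S \left(-4 + 4\right) \left(-3\right)\right) = - 422 \left(7 + \frac{-4 + 4}{2} \left(-3\right)\right) = - 422 \left(7 + \frac{1}{2} \cdot 0 \left(-3\right)\right) = - 422 \left(7 + 0 \left(-3\right)\right) = - 422 \left(7 + 0\right) = \left(-422\right) 7 = -2954$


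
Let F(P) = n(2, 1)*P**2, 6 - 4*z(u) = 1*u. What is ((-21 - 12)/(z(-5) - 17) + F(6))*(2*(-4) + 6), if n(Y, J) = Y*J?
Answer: -2824/19 ≈ -148.63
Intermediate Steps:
n(Y, J) = J*Y
z(u) = 3/2 - u/4
F(P) = 2*P**2 (F(P) = (1*2)*P**2 = 2*P**2)
((-21 - 12)/(z(-5) - 17) + F(6))*(2*(-4) + 6) = ((-21 - 12)/((3/2 - 1/4*(-5)) - 17) + 2*6**2)*(2*(-4) + 6) = (-33/((3/2 + 5/4) - 17) + 2*36)*(-8 + 6) = (-33/(11/4 - 17) + 72)*(-2) = (-33/(-57/4) + 72)*(-2) = (-33*(-4/57) + 72)*(-2) = (44/19 + 72)*(-2) = (1412/19)*(-2) = -2824/19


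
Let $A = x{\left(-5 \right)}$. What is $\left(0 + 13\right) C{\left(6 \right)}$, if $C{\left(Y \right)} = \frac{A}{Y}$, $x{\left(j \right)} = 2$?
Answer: $\frac{13}{3} \approx 4.3333$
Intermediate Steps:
$A = 2$
$C{\left(Y \right)} = \frac{2}{Y}$
$\left(0 + 13\right) C{\left(6 \right)} = \left(0 + 13\right) \frac{2}{6} = 13 \cdot 2 \cdot \frac{1}{6} = 13 \cdot \frac{1}{3} = \frac{13}{3}$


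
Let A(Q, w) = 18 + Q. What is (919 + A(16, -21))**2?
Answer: 908209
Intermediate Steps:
(919 + A(16, -21))**2 = (919 + (18 + 16))**2 = (919 + 34)**2 = 953**2 = 908209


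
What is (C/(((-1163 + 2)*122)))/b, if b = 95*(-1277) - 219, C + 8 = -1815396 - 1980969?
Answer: -542339/2459188404 ≈ -0.00022054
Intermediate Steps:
C = -3796373 (C = -8 + (-1815396 - 1980969) = -8 - 3796365 = -3796373)
b = -121534 (b = -121315 - 219 = -121534)
(C/(((-1163 + 2)*122)))/b = -3796373*1/(122*(-1163 + 2))/(-121534) = -3796373/((-1161*122))*(-1/121534) = -3796373/(-141642)*(-1/121534) = -3796373*(-1/141642)*(-1/121534) = (3796373/141642)*(-1/121534) = -542339/2459188404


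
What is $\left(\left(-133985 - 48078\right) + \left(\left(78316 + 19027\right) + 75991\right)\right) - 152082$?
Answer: $-160811$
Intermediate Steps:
$\left(\left(-133985 - 48078\right) + \left(\left(78316 + 19027\right) + 75991\right)\right) - 152082 = \left(\left(-133985 - 48078\right) + \left(97343 + 75991\right)\right) - 152082 = \left(-182063 + 173334\right) - 152082 = -8729 - 152082 = -160811$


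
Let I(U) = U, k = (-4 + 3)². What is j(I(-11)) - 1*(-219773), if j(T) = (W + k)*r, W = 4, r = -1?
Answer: 219768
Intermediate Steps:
k = 1 (k = (-1)² = 1)
j(T) = -5 (j(T) = (4 + 1)*(-1) = 5*(-1) = -5)
j(I(-11)) - 1*(-219773) = -5 - 1*(-219773) = -5 + 219773 = 219768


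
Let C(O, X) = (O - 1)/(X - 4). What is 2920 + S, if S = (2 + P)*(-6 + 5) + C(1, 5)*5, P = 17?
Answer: 2901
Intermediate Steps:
C(O, X) = (-1 + O)/(-4 + X)
S = -19 (S = (2 + 17)*(-6 + 5) + ((-1 + 1)/(-4 + 5))*5 = 19*(-1) + (0/1)*5 = -19 + (1*0)*5 = -19 + 0*5 = -19 + 0 = -19)
2920 + S = 2920 - 19 = 2901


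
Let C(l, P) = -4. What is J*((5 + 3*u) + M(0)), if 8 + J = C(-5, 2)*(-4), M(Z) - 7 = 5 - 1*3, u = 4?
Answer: 208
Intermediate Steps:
M(Z) = 9 (M(Z) = 7 + (5 - 1*3) = 7 + (5 - 3) = 7 + 2 = 9)
J = 8 (J = -8 - 4*(-4) = -8 + 16 = 8)
J*((5 + 3*u) + M(0)) = 8*((5 + 3*4) + 9) = 8*((5 + 12) + 9) = 8*(17 + 9) = 8*26 = 208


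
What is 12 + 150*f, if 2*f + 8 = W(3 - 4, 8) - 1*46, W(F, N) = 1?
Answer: -3963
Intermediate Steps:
f = -53/2 (f = -4 + (1 - 1*46)/2 = -4 + (1 - 46)/2 = -4 + (½)*(-45) = -4 - 45/2 = -53/2 ≈ -26.500)
12 + 150*f = 12 + 150*(-53/2) = 12 - 3975 = -3963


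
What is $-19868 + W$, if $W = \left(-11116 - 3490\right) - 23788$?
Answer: $-58262$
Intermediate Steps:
$W = -38394$ ($W = \left(-11116 - 3490\right) - 23788 = -14606 - 23788 = -38394$)
$-19868 + W = -19868 - 38394 = -58262$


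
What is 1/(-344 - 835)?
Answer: -1/1179 ≈ -0.00084818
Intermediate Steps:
1/(-344 - 835) = 1/(-1179) = -1/1179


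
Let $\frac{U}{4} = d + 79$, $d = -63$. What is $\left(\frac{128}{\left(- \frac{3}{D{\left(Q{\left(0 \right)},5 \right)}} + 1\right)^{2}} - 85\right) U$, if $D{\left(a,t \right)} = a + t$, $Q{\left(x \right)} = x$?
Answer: $45760$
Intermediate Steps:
$U = 64$ ($U = 4 \left(-63 + 79\right) = 4 \cdot 16 = 64$)
$\left(\frac{128}{\left(- \frac{3}{D{\left(Q{\left(0 \right)},5 \right)}} + 1\right)^{2}} - 85\right) U = \left(\frac{128}{\left(- \frac{3}{0 + 5} + 1\right)^{2}} - 85\right) 64 = \left(\frac{128}{\left(- \frac{3}{5} + 1\right)^{2}} - 85\right) 64 = \left(\frac{128}{\left(\frac{2}{5}\right)^{2}} - 85\right) 64 = \left(\frac{128}{\frac{4}{25}} - 85\right) 64 = \left(128 \cdot \frac{25}{4} - 85\right) 64 = \left(800 - 85\right) 64 = 715 \cdot 64 = 45760$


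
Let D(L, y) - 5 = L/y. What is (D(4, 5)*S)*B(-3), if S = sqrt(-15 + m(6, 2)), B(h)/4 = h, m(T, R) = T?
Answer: -1044*I/5 ≈ -208.8*I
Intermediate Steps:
D(L, y) = 5 + L/y
B(h) = 4*h
S = 3*I (S = sqrt(-15 + 6) = sqrt(-9) = 3*I ≈ 3.0*I)
(D(4, 5)*S)*B(-3) = ((5 + 4/5)*(3*I))*(4*(-3)) = ((5 + 4*(1/5))*(3*I))*(-12) = ((5 + 4/5)*(3*I))*(-12) = (29*(3*I)/5)*(-12) = (87*I/5)*(-12) = -1044*I/5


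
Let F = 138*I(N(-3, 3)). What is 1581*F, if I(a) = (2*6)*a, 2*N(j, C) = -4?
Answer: -5236272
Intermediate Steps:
N(j, C) = -2 (N(j, C) = (½)*(-4) = -2)
I(a) = 12*a
F = -3312 (F = 138*(12*(-2)) = 138*(-24) = -3312)
1581*F = 1581*(-3312) = -5236272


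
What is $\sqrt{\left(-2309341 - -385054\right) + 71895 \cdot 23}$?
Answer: $9 i \sqrt{3342} \approx 520.29 i$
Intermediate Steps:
$\sqrt{\left(-2309341 - -385054\right) + 71895 \cdot 23} = \sqrt{\left(-2309341 + 385054\right) + 1653585} = \sqrt{-1924287 + 1653585} = \sqrt{-270702} = 9 i \sqrt{3342}$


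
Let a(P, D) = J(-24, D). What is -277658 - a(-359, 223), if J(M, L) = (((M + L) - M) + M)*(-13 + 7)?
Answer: -276464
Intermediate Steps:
J(M, L) = -6*L - 6*M (J(M, L) = (((L + M) - M) + M)*(-6) = (L + M)*(-6) = -6*L - 6*M)
a(P, D) = 144 - 6*D (a(P, D) = -6*D - 6*(-24) = -6*D + 144 = 144 - 6*D)
-277658 - a(-359, 223) = -277658 - (144 - 6*223) = -277658 - (144 - 1338) = -277658 - 1*(-1194) = -277658 + 1194 = -276464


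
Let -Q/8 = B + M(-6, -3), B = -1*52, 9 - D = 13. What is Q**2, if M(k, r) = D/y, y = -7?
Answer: 8294400/49 ≈ 1.6927e+5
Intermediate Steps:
D = -4 (D = 9 - 1*13 = 9 - 13 = -4)
M(k, r) = 4/7 (M(k, r) = -4/(-7) = -4*(-1/7) = 4/7)
B = -52
Q = 2880/7 (Q = -8*(-52 + 4/7) = -8*(-360/7) = 2880/7 ≈ 411.43)
Q**2 = (2880/7)**2 = 8294400/49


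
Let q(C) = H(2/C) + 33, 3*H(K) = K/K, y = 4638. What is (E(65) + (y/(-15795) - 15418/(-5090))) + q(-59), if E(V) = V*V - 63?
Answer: 11250341533/2679885 ≈ 4198.1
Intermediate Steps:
H(K) = 1/3 (H(K) = (K/K)/3 = (1/3)*1 = 1/3)
E(V) = -63 + V**2 (E(V) = V**2 - 63 = -63 + V**2)
q(C) = 100/3 (q(C) = 1/3 + 33 = 100/3)
(E(65) + (y/(-15795) - 15418/(-5090))) + q(-59) = ((-63 + 65**2) + (4638/(-15795) - 15418/(-5090))) + 100/3 = ((-63 + 4225) + (4638*(-1/15795) - 15418*(-1/5090))) + 100/3 = (4162 + (-1546/5265 + 7709/2545)) + 100/3 = (4162 + 7330663/2679885) + 100/3 = 11161012033/2679885 + 100/3 = 11250341533/2679885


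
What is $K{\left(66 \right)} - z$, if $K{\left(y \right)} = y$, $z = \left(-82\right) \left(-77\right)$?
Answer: $-6248$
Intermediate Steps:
$z = 6314$
$K{\left(66 \right)} - z = 66 - 6314 = -6248$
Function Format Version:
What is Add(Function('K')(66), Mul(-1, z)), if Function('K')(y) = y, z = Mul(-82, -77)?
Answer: -6248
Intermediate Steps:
z = 6314
Add(Function('K')(66), Mul(-1, z)) = Add(66, Mul(-1, 6314)) = Add(66, -6314) = -6248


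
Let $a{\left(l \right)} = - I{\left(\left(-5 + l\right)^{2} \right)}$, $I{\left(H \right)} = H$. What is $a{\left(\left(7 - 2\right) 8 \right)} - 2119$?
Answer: $-3344$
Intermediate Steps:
$a{\left(l \right)} = - \left(-5 + l\right)^{2}$
$a{\left(\left(7 - 2\right) 8 \right)} - 2119 = - \left(-5 + \left(7 - 2\right) 8\right)^{2} - 2119 = - \left(-5 + 5 \cdot 8\right)^{2} - 2119 = - \left(-5 + 40\right)^{2} - 2119 = - 35^{2} - 2119 = \left(-1\right) 1225 - 2119 = -1225 - 2119 = -3344$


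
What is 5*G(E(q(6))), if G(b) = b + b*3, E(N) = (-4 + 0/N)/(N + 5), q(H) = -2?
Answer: -80/3 ≈ -26.667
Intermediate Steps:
E(N) = -4/(5 + N) (E(N) = (-4 + 0)/(5 + N) = -4/(5 + N))
G(b) = 4*b (G(b) = b + 3*b = 4*b)
5*G(E(q(6))) = 5*(4*(-4/(5 - 2))) = 5*(4*(-4/3)) = 5*(-16/3) = -80/3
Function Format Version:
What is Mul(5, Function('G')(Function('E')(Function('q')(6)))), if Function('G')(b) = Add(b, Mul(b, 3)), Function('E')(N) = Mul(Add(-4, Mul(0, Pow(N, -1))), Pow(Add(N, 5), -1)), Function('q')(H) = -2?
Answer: Rational(-80, 3) ≈ -26.667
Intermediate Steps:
Function('E')(N) = Mul(-4, Pow(Add(5, N), -1)) (Function('E')(N) = Mul(Add(-4, 0), Pow(Add(5, N), -1)) = Mul(-4, Pow(Add(5, N), -1)))
Function('G')(b) = Mul(4, b) (Function('G')(b) = Add(b, Mul(3, b)) = Mul(4, b))
Mul(5, Function('G')(Function('E')(Function('q')(6)))) = Mul(5, Mul(4, Mul(-4, Pow(Add(5, -2), -1)))) = Mul(5, Mul(4, Mul(-4, Pow(3, -1)))) = Mul(5, Mul(4, Mul(-4, Rational(1, 3)))) = Mul(5, Mul(4, Rational(-4, 3))) = Mul(5, Rational(-16, 3)) = Rational(-80, 3)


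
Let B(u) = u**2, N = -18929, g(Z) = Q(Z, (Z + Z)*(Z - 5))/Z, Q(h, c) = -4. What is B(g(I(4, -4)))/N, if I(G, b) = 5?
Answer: -16/473225 ≈ -3.3811e-5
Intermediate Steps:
g(Z) = -4/Z
B(g(I(4, -4)))/N = (-4/5)**2/(-18929) = (-4*1/5)**2*(-1/18929) = (-4/5)**2*(-1/18929) = (16/25)*(-1/18929) = -16/473225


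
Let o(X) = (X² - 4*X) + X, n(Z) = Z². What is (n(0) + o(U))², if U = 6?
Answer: 324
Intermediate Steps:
o(X) = X² - 3*X
(n(0) + o(U))² = (0² + 6*(-3 + 6))² = (0 + 6*3)² = (0 + 18)² = 18² = 324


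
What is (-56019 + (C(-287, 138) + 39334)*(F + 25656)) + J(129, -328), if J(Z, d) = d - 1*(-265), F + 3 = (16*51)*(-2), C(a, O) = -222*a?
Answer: 2475259926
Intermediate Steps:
F = -1635 (F = -3 + (16*51)*(-2) = -3 + 816*(-2) = -3 - 1632 = -1635)
J(Z, d) = 265 + d (J(Z, d) = d + 265 = 265 + d)
(-56019 + (C(-287, 138) + 39334)*(F + 25656)) + J(129, -328) = (-56019 + (-222*(-287) + 39334)*(-1635 + 25656)) + (265 - 328) = (-56019 + (63714 + 39334)*24021) - 63 = (-56019 + 103048*24021) - 63 = (-56019 + 2475316008) - 63 = 2475259989 - 63 = 2475259926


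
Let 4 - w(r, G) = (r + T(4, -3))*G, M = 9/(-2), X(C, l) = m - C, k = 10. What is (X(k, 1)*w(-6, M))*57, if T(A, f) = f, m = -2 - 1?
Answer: 54093/2 ≈ 27047.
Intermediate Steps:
m = -3
X(C, l) = -3 - C
M = -9/2 (M = 9*(-½) = -9/2 ≈ -4.5000)
w(r, G) = 4 - G*(-3 + r) (w(r, G) = 4 - (r - 3)*G = 4 - (-3 + r)*G = 4 - G*(-3 + r))
(X(k, 1)*w(-6, M))*57 = ((-3 - 1*10)*(4 + 3*(-9/2) - 1*(-9/2)*(-6)))*57 = ((-3 - 10)*(4 - 27/2 - 27))*57 = -13*(-73/2)*57 = (949/2)*57 = 54093/2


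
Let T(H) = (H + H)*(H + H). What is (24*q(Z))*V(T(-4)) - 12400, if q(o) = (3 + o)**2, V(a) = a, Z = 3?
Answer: 42896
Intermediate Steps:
T(H) = 4*H**2 (T(H) = (2*H)*(2*H) = 4*H**2)
(24*q(Z))*V(T(-4)) - 12400 = (24*(3 + 3)**2)*(4*(-4)**2) - 12400 = (24*6**2)*(4*16) - 12400 = (24*36)*64 - 12400 = 864*64 - 12400 = 55296 - 12400 = 42896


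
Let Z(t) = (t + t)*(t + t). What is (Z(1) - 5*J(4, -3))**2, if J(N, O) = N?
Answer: 256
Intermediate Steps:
Z(t) = 4*t**2 (Z(t) = (2*t)*(2*t) = 4*t**2)
(Z(1) - 5*J(4, -3))**2 = (4*1**2 - 5*4)**2 = (4*1 - 20)**2 = (4 - 20)**2 = (-16)**2 = 256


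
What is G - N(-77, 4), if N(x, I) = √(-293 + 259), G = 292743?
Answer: 292743 - I*√34 ≈ 2.9274e+5 - 5.831*I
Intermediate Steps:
N(x, I) = I*√34 (N(x, I) = √(-34) = I*√34)
G - N(-77, 4) = 292743 - I*√34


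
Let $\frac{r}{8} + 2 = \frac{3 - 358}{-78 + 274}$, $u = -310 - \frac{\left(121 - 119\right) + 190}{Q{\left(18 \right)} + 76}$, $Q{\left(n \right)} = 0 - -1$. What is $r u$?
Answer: $\frac{35948628}{3773} \approx 9527.9$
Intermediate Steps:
$Q{\left(n \right)} = 1$ ($Q{\left(n \right)} = 0 + 1 = 1$)
$u = - \frac{24062}{77}$ ($u = -310 - \frac{\left(121 - 119\right) + 190}{1 + 76} = -310 - \frac{\left(121 - 119\right) + 190}{77} = -310 - \left(2 + 190\right) \frac{1}{77} = -310 - 192 \cdot \frac{1}{77} = -310 - \frac{192}{77} = - \frac{24062}{77} \approx -312.49$)
$r = - \frac{1494}{49}$ ($r = -16 + 8 \frac{3 - 358}{-78 + 274} = -16 + 8 \left(- \frac{355}{196}\right) = -16 - \frac{710}{49} = - \frac{1494}{49} \approx -30.49$)
$r u = \left(- \frac{1494}{49}\right) \left(- \frac{24062}{77}\right) = \frac{35948628}{3773}$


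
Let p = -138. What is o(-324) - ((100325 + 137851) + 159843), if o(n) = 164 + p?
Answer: -397993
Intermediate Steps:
o(n) = 26 (o(n) = 164 - 138 = 26)
o(-324) - ((100325 + 137851) + 159843) = 26 - ((100325 + 137851) + 159843) = 26 - (238176 + 159843) = 26 - 1*398019 = 26 - 398019 = -397993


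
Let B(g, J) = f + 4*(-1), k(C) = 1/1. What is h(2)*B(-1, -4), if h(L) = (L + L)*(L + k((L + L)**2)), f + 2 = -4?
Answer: -120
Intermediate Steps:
f = -6 (f = -2 - 4 = -6)
k(C) = 1 (k(C) = 1*1 = 1)
h(L) = 2*L*(1 + L) (h(L) = (L + L)*(L + 1) = (2*L)*(1 + L) = 2*L*(1 + L))
B(g, J) = -10 (B(g, J) = -6 + 4*(-1) = -6 - 4 = -10)
h(2)*B(-1, -4) = (2*2*(1 + 2))*(-10) = (2*2*3)*(-10) = 12*(-10) = -120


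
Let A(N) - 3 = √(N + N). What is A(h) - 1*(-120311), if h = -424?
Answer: 120314 + 4*I*√53 ≈ 1.2031e+5 + 29.12*I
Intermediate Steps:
A(N) = 3 + √2*√N (A(N) = 3 + √(N + N) = 3 + √(2*N) = 3 + √2*√N)
A(h) - 1*(-120311) = (3 + √2*√(-424)) - 1*(-120311) = (3 + √2*(2*I*√106)) + 120311 = (3 + 4*I*√53) + 120311 = 120314 + 4*I*√53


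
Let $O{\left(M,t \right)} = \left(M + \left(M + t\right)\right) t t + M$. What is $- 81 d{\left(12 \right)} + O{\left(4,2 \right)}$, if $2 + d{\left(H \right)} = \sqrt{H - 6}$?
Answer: $206 - 81 \sqrt{6} \approx 7.5913$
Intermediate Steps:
$d{\left(H \right)} = -2 + \sqrt{-6 + H}$ ($d{\left(H \right)} = -2 + \sqrt{H - 6} = -2 + \sqrt{-6 + H}$)
$O{\left(M,t \right)} = M + t^{2} \left(t + 2 M\right)$ ($O{\left(M,t \right)} = \left(t + 2 M\right) t t + M = t \left(t + 2 M\right) t + M = t^{2} \left(t + 2 M\right) + M = M + t^{2} \left(t + 2 M\right)$)
$- 81 d{\left(12 \right)} + O{\left(4,2 \right)} = - 81 \left(-2 + \sqrt{-6 + 12}\right) + \left(4 + 2^{3} + 2 \cdot 4 \cdot 2^{2}\right) = - 81 \left(-2 + \sqrt{6}\right) + \left(4 + 8 + 2 \cdot 4 \cdot 4\right) = \left(162 - 81 \sqrt{6}\right) + \left(4 + 8 + 32\right) = \left(162 - 81 \sqrt{6}\right) + 44 = 206 - 81 \sqrt{6}$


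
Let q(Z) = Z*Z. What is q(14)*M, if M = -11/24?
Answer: -539/6 ≈ -89.833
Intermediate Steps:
M = -11/24 (M = -11*1/24 = -11/24 ≈ -0.45833)
q(Z) = Z²
q(14)*M = 14²*(-11/24) = 196*(-11/24) = -539/6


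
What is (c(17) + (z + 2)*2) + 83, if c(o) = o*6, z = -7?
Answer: 175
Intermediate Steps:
c(o) = 6*o
(c(17) + (z + 2)*2) + 83 = (6*17 + (-7 + 2)*2) + 83 = (102 - 5*2) + 83 = (102 - 10) + 83 = 92 + 83 = 175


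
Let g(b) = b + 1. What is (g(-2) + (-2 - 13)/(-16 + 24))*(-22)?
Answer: 253/4 ≈ 63.250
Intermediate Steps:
g(b) = 1 + b
(g(-2) + (-2 - 13)/(-16 + 24))*(-22) = ((1 - 2) + (-2 - 13)/(-16 + 24))*(-22) = (-1 - 15/8)*(-22) = -23/8*(-22) = 253/4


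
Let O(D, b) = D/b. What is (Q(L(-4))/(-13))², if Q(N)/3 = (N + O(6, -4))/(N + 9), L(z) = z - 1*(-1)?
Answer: 81/2704 ≈ 0.029956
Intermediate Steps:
L(z) = 1 + z (L(z) = z + 1 = 1 + z)
Q(N) = 3*(-3/2 + N)/(9 + N) (Q(N) = 3*((N + 6/(-4))/(N + 9)) = 3*((N + 6*(-¼))/(9 + N)) = 3*((N - 3/2)/(9 + N)) = 3*((-3/2 + N)/(9 + N)) = 3*(-3/2 + N)/(9 + N))
(Q(L(-4))/(-13))² = ((3*(-3 + 2*(1 - 4))/(2*(9 + (1 - 4))))/(-13))² = ((3*(-3 + 2*(-3))/(2*(9 - 3)))*(-1/13))² = (((3/2)*(-3 - 6)/6)*(-1/13))² = (((3/2)*(⅙)*(-9))*(-1/13))² = (-9/4*(-1/13))² = (9/52)² = 81/2704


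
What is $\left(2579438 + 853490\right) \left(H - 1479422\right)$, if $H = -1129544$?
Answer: $-8956392432448$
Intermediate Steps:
$\left(2579438 + 853490\right) \left(H - 1479422\right) = \left(2579438 + 853490\right) \left(-1129544 - 1479422\right) = 3432928 \left(-2608966\right) = -8956392432448$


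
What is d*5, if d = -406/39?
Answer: -2030/39 ≈ -52.051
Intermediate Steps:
d = -406/39 (d = -406*1/39 = -406/39 ≈ -10.410)
d*5 = -406/39*5 = -2030/39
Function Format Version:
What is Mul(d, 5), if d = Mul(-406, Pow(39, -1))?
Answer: Rational(-2030, 39) ≈ -52.051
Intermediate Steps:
d = Rational(-406, 39) (d = Mul(-406, Rational(1, 39)) = Rational(-406, 39) ≈ -10.410)
Mul(d, 5) = Mul(Rational(-406, 39), 5) = Rational(-2030, 39)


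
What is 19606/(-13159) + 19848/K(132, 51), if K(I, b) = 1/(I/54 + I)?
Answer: 105342473422/39477 ≈ 2.6685e+6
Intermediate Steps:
K(I, b) = 54/(55*I) (K(I, b) = 1/(I*(1/54) + I) = 1/(I/54 + I) = 1/(55*I/54) = 54/(55*I))
19606/(-13159) + 19848/K(132, 51) = 19606/(-13159) + 19848/(((54/55)/132)) = 19606*(-1/13159) + 19848/(((54/55)*(1/132))) = -19606/13159 + 19848/(9/1210) = -19606/13159 + 19848*(1210/9) = -19606/13159 + 8005360/3 = 105342473422/39477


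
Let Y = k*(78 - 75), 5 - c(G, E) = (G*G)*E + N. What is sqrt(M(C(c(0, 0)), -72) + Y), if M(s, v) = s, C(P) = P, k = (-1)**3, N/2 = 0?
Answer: sqrt(2) ≈ 1.4142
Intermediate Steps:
N = 0 (N = 2*0 = 0)
c(G, E) = 5 - E*G**2 (c(G, E) = 5 - ((G*G)*E + 0) = 5 - (G**2*E + 0) = 5 - (E*G**2 + 0) = 5 - E*G**2)
k = -1
Y = -3 (Y = -(78 - 75) = -1*3 = -3)
sqrt(M(C(c(0, 0)), -72) + Y) = sqrt((5 - 1*0*0**2) - 3) = sqrt((5 - 1*0*0) - 3) = sqrt((5 + 0) - 3) = sqrt(5 - 3) = sqrt(2)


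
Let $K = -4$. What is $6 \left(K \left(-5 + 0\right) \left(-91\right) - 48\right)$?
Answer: $-11208$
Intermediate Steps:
$6 \left(K \left(-5 + 0\right) \left(-91\right) - 48\right) = 6 \left(- 4 \left(-5 + 0\right) \left(-91\right) - 48\right) = 6 \left(\left(-4\right) \left(-5\right) \left(-91\right) - 48\right) = 6 \left(20 \left(-91\right) - 48\right) = 6 \left(-1820 - 48\right) = 6 \left(-1868\right) = -11208$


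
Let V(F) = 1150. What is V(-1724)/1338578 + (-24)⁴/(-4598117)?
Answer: -219410109989/3077469128813 ≈ -0.071296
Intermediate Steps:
V(-1724)/1338578 + (-24)⁴/(-4598117) = 1150/1338578 + (-24)⁴/(-4598117) = 1150*(1/1338578) + 331776*(-1/4598117) = 575/669289 - 331776/4598117 = -219410109989/3077469128813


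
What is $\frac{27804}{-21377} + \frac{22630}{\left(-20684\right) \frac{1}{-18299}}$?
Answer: $\frac{4425888386777}{221080934} \approx 20019.0$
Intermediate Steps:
$\frac{27804}{-21377} + \frac{22630}{\left(-20684\right) \frac{1}{-18299}} = 27804 \left(- \frac{1}{21377}\right) + \frac{22630}{\left(-20684\right) \left(- \frac{1}{18299}\right)} = - \frac{27804}{21377} + \frac{22630}{\frac{20684}{18299}} = - \frac{27804}{21377} + 22630 \cdot \frac{18299}{20684} = - \frac{27804}{21377} + \frac{207053185}{10342} = \frac{4425888386777}{221080934}$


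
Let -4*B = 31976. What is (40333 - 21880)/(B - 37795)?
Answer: -6151/15263 ≈ -0.40300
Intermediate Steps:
B = -7994 (B = -¼*31976 = -7994)
(40333 - 21880)/(B - 37795) = (40333 - 21880)/(-7994 - 37795) = 18453/(-45789) = 18453*(-1/45789) = -6151/15263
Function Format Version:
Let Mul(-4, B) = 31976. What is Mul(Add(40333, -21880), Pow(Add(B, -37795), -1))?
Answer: Rational(-6151, 15263) ≈ -0.40300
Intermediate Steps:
B = -7994 (B = Mul(Rational(-1, 4), 31976) = -7994)
Mul(Add(40333, -21880), Pow(Add(B, -37795), -1)) = Mul(Add(40333, -21880), Pow(Add(-7994, -37795), -1)) = Mul(18453, Pow(-45789, -1)) = Mul(18453, Rational(-1, 45789)) = Rational(-6151, 15263)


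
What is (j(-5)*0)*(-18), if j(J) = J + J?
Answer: 0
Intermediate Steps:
j(J) = 2*J
(j(-5)*0)*(-18) = ((2*(-5))*0)*(-18) = -10*0*(-18) = 0*(-18) = 0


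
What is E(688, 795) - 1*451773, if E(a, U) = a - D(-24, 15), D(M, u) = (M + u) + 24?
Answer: -451100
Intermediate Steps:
D(M, u) = 24 + M + u
E(a, U) = -15 + a (E(a, U) = a - (24 - 24 + 15) = a - 1*15 = a - 15 = -15 + a)
E(688, 795) - 1*451773 = (-15 + 688) - 1*451773 = 673 - 451773 = -451100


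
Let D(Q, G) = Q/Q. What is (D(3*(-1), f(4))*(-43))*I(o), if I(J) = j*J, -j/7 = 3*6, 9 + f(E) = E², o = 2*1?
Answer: 10836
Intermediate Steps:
o = 2
f(E) = -9 + E²
j = -126 (j = -21*6 = -7*18 = -126)
I(J) = -126*J
D(Q, G) = 1
(D(3*(-1), f(4))*(-43))*I(o) = (1*(-43))*(-126*2) = -43*(-252) = 10836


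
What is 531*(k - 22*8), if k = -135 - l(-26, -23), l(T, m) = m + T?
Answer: -139122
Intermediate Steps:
l(T, m) = T + m
k = -86 (k = -135 - (-26 - 23) = -135 - 1*(-49) = -135 + 49 = -86)
531*(k - 22*8) = 531*(-86 - 22*8) = 531*(-86 - 176) = 531*(-262) = -139122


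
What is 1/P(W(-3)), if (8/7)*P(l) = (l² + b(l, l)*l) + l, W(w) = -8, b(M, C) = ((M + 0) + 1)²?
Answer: -1/294 ≈ -0.0034014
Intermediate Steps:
b(M, C) = (1 + M)² (b(M, C) = (M + 1)² = (1 + M)²)
P(l) = 7*l/8 + 7*l²/8 + 7*l*(1 + l)²/8 (P(l) = 7*((l² + (1 + l)²*l) + l)/8 = 7*((l² + l*(1 + l)²) + l)/8 = 7*(l + l² + l*(1 + l)²)/8 = 7*l/8 + 7*l²/8 + 7*l*(1 + l)²/8)
1/P(W(-3)) = 1/((7/8)*(-8)*(1 - 8 + (1 - 8)²)) = 1/((7/8)*(-8)*(1 - 8 + (-7)²)) = 1/((7/8)*(-8)*(1 - 8 + 49)) = 1/((7/8)*(-8)*42) = 1/(-294) = -1/294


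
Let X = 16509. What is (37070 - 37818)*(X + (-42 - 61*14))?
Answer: -11678524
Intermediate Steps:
(37070 - 37818)*(X + (-42 - 61*14)) = (37070 - 37818)*(16509 + (-42 - 61*14)) = -748*(16509 + (-42 - 854)) = -748*(16509 - 896) = -748*15613 = -11678524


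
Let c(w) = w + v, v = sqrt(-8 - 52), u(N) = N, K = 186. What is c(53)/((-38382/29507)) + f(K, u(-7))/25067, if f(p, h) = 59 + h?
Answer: -39199558493/962121594 - 29507*I*sqrt(15)/19191 ≈ -40.743 - 5.9549*I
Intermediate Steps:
v = 2*I*sqrt(15) (v = sqrt(-60) = 2*I*sqrt(15) ≈ 7.746*I)
c(w) = w + 2*I*sqrt(15)
c(53)/((-38382/29507)) + f(K, u(-7))/25067 = (53 + 2*I*sqrt(15))/((-38382/29507)) + (59 - 7)/25067 = (53 + 2*I*sqrt(15))/((-38382*1/29507)) + 52*(1/25067) = (53 + 2*I*sqrt(15))/(-38382/29507) + 52/25067 = (53 + 2*I*sqrt(15))*(-29507/38382) + 52/25067 = (-1563871/38382 - 29507*I*sqrt(15)/19191) + 52/25067 = -39199558493/962121594 - 29507*I*sqrt(15)/19191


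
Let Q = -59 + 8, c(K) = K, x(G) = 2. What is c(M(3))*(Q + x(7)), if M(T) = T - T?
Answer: 0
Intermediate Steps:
M(T) = 0
Q = -51
c(M(3))*(Q + x(7)) = 0*(-51 + 2) = 0*(-49) = 0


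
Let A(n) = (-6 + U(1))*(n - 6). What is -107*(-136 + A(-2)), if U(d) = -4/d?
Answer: 5992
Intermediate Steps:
A(n) = 60 - 10*n (A(n) = (-6 - 4/1)*(n - 6) = (-6 - 4*1)*(-6 + n) = (-6 - 4)*(-6 + n) = -10*(-6 + n) = 60 - 10*n)
-107*(-136 + A(-2)) = -107*(-136 + (60 - 10*(-2))) = -107*(-136 + (60 + 20)) = -107*(-136 + 80) = -107*(-56) = 5992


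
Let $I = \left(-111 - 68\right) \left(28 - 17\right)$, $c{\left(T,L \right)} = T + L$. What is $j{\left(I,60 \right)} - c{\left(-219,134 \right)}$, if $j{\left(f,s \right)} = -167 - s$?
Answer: $-142$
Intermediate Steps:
$c{\left(T,L \right)} = L + T$
$I = -1969$ ($I = \left(-179\right) 11 = -1969$)
$j{\left(I,60 \right)} - c{\left(-219,134 \right)} = \left(-167 - 60\right) - \left(134 - 219\right) = \left(-167 - 60\right) - -85 = -227 + 85 = -142$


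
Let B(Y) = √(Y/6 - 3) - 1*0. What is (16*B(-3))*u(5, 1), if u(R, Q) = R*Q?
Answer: 40*I*√14 ≈ 149.67*I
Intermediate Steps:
u(R, Q) = Q*R
B(Y) = √(-3 + Y/6) (B(Y) = √(Y*(⅙) - 3) + 0 = √(Y/6 - 3) + 0 = √(-3 + Y/6) + 0 = √(-3 + Y/6))
(16*B(-3))*u(5, 1) = (16*(√(-108 + 6*(-3))/6))*(1*5) = (16*(√(-108 - 18)/6))*5 = (16*(√(-126)/6))*5 = (16*((3*I*√14)/6))*5 = (16*(I*√14/2))*5 = (8*I*√14)*5 = 40*I*√14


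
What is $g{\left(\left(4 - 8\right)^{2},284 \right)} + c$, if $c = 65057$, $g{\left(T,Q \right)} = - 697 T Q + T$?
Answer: $-3102095$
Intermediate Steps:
$g{\left(T,Q \right)} = T - 697 Q T$ ($g{\left(T,Q \right)} = - 697 Q T + T = T - 697 Q T$)
$g{\left(\left(4 - 8\right)^{2},284 \right)} + c = \left(4 - 8\right)^{2} \left(1 - 197948\right) + 65057 = \left(-4\right)^{2} \left(1 - 197948\right) + 65057 = 16 \left(-197947\right) + 65057 = -3167152 + 65057 = -3102095$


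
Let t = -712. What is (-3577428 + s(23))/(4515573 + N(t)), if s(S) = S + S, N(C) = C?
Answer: -3577382/4514861 ≈ -0.79236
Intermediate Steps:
s(S) = 2*S
(-3577428 + s(23))/(4515573 + N(t)) = (-3577428 + 2*23)/(4515573 - 712) = (-3577428 + 46)/4514861 = -3577382*1/4514861 = -3577382/4514861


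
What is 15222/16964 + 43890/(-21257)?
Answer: -210487953/180301874 ≈ -1.1674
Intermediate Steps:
15222/16964 + 43890/(-21257) = 15222*(1/16964) + 43890*(-1/21257) = 7611/8482 - 43890/21257 = -210487953/180301874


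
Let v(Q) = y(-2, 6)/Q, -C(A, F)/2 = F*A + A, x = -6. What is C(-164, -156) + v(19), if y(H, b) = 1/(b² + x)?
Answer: -28978799/570 ≈ -50840.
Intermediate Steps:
C(A, F) = -2*A - 2*A*F (C(A, F) = -2*(F*A + A) = -2*(A*F + A) = -2*(A + A*F) = -2*A - 2*A*F)
y(H, b) = 1/(-6 + b²) (y(H, b) = 1/(b² - 6) = 1/(-6 + b²))
v(Q) = 1/(30*Q) (v(Q) = 1/((-6 + 6²)*Q) = 1/((-6 + 36)*Q) = 1/(30*Q))
C(-164, -156) + v(19) = -2*(-164)*(1 - 156) + (1/30)/19 = -2*(-164)*(-155) + (1/30)*(1/19) = -50840 + 1/570 = -28978799/570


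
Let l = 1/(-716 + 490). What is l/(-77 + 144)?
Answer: -1/15142 ≈ -6.6041e-5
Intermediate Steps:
l = -1/226 (l = 1/(-226) = -1/226 ≈ -0.0044248)
l/(-77 + 144) = -1/(226*(-77 + 144)) = -1/226/67 = -1/226*1/67 = -1/15142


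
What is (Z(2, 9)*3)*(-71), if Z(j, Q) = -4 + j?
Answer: 426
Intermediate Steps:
(Z(2, 9)*3)*(-71) = ((-4 + 2)*3)*(-71) = -2*3*(-71) = -6*(-71) = 426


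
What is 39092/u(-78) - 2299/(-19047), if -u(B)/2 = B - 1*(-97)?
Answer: -372248981/361893 ≈ -1028.6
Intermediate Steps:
u(B) = -194 - 2*B (u(B) = -2*(B - 1*(-97)) = -2*(B + 97) = -2*(97 + B) = -194 - 2*B)
39092/u(-78) - 2299/(-19047) = 39092/(-194 - 2*(-78)) - 2299/(-19047) = 39092/(-194 + 156) - 2299*(-1/19047) = 39092/(-38) + 2299/19047 = 39092*(-1/38) + 2299/19047 = -19546/19 + 2299/19047 = -372248981/361893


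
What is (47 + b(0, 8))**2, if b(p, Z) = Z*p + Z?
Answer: 3025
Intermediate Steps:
b(p, Z) = Z + Z*p
(47 + b(0, 8))**2 = (47 + 8*(1 + 0))**2 = (47 + 8*1)**2 = (47 + 8)**2 = 55**2 = 3025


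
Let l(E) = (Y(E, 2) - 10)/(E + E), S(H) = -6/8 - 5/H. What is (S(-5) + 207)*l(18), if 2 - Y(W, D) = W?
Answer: -10777/72 ≈ -149.68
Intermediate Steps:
Y(W, D) = 2 - W
S(H) = -¾ - 5/H (S(H) = -6*⅛ - 5/H = -¾ - 5/H)
l(E) = (-8 - E)/(2*E) (l(E) = ((2 - E) - 10)/(E + E) = (-8 - E)/((2*E)) = (-8 - E)*(1/(2*E)) = (-8 - E)/(2*E))
(S(-5) + 207)*l(18) = ((-¾ - 5/(-5)) + 207)*((½)*(-8 - 1*18)/18) = ((-¾ - 5*(-⅕)) + 207)*((½)*(1/18)*(-8 - 18)) = ((-¾ + 1) + 207)*((½)*(1/18)*(-26)) = (¼ + 207)*(-13/18) = (829/4)*(-13/18) = -10777/72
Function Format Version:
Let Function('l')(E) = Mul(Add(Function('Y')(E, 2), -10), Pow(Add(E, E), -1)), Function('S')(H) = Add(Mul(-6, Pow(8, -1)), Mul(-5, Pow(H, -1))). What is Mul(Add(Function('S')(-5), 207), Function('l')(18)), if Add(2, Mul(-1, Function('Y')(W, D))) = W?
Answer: Rational(-10777, 72) ≈ -149.68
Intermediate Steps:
Function('Y')(W, D) = Add(2, Mul(-1, W))
Function('S')(H) = Add(Rational(-3, 4), Mul(-5, Pow(H, -1))) (Function('S')(H) = Add(Mul(-6, Rational(1, 8)), Mul(-5, Pow(H, -1))) = Add(Rational(-3, 4), Mul(-5, Pow(H, -1))))
Function('l')(E) = Mul(Rational(1, 2), Pow(E, -1), Add(-8, Mul(-1, E))) (Function('l')(E) = Mul(Add(Add(2, Mul(-1, E)), -10), Pow(Add(E, E), -1)) = Mul(Add(-8, Mul(-1, E)), Pow(Mul(2, E), -1)) = Mul(Add(-8, Mul(-1, E)), Mul(Rational(1, 2), Pow(E, -1))) = Mul(Rational(1, 2), Pow(E, -1), Add(-8, Mul(-1, E))))
Mul(Add(Function('S')(-5), 207), Function('l')(18)) = Mul(Add(Add(Rational(-3, 4), Mul(-5, Pow(-5, -1))), 207), Mul(Rational(1, 2), Pow(18, -1), Add(-8, Mul(-1, 18)))) = Mul(Add(Add(Rational(-3, 4), Mul(-5, Rational(-1, 5))), 207), Mul(Rational(1, 2), Rational(1, 18), Add(-8, -18))) = Mul(Add(Add(Rational(-3, 4), 1), 207), Mul(Rational(1, 2), Rational(1, 18), -26)) = Mul(Add(Rational(1, 4), 207), Rational(-13, 18)) = Mul(Rational(829, 4), Rational(-13, 18)) = Rational(-10777, 72)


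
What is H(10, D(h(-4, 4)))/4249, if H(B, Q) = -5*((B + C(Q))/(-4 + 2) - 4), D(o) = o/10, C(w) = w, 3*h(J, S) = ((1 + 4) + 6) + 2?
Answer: 79/7284 ≈ 0.010846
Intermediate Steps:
h(J, S) = 13/3 (h(J, S) = (((1 + 4) + 6) + 2)/3 = ((5 + 6) + 2)/3 = (11 + 2)/3 = (⅓)*13 = 13/3)
D(o) = o/10 (D(o) = o*(⅒) = o/10)
H(B, Q) = 20 + 5*B/2 + 5*Q/2 (H(B, Q) = -5*((B + Q)/(-4 + 2) - 4) = -5*((B + Q)/(-2) - 4) = -5*((B + Q)*(-½) - 4) = -5*((-B/2 - Q/2) - 4) = -5*(-4 - B/2 - Q/2) = 20 + 5*B/2 + 5*Q/2)
H(10, D(h(-4, 4)))/4249 = (20 + (5/2)*10 + 5*((⅒)*(13/3))/2)/4249 = (20 + 25 + (5/2)*(13/30))*(1/4249) = (20 + 25 + 13/12)*(1/4249) = (553/12)*(1/4249) = 79/7284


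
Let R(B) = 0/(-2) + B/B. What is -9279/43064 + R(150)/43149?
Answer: -400336507/1858168536 ≈ -0.21545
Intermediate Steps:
R(B) = 1 (R(B) = 0*(-½) + 1 = 0 + 1 = 1)
-9279/43064 + R(150)/43149 = -9279/43064 + 1/43149 = -400336507/1858168536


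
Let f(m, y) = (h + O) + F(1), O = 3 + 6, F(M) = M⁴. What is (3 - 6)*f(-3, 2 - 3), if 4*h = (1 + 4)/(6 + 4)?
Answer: -243/8 ≈ -30.375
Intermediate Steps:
h = ⅛ (h = ((1 + 4)/(6 + 4))/4 = (5/10)/4 = (5*(⅒))/4 = (¼)*(½) = ⅛ ≈ 0.12500)
O = 9
f(m, y) = 81/8 (f(m, y) = (⅛ + 9) + 1⁴ = 73/8 + 1 = 81/8)
(3 - 6)*f(-3, 2 - 3) = (3 - 6)*(81/8) = -3*81/8 = -243/8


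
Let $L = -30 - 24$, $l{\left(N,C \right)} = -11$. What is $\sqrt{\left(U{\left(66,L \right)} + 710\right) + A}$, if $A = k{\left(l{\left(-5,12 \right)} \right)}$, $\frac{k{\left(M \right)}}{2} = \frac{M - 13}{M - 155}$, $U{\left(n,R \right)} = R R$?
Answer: $\frac{\sqrt{24981506}}{83} \approx 60.219$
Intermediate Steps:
$L = -54$
$U{\left(n,R \right)} = R^{2}$
$k{\left(M \right)} = \frac{2 \left(-13 + M\right)}{-155 + M}$ ($k{\left(M \right)} = 2 \frac{M - 13}{M - 155} = 2 \frac{-13 + M}{-155 + M} = \frac{2 \left(-13 + M\right)}{-155 + M}$)
$A = \frac{24}{83}$ ($A = \frac{2 \left(-13 - 11\right)}{-155 - 11} = 2 \frac{1}{-166} \left(-24\right) = 2 \left(- \frac{1}{166}\right) \left(-24\right) = \frac{24}{83} \approx 0.28916$)
$\sqrt{\left(U{\left(66,L \right)} + 710\right) + A} = \sqrt{\left(\left(-54\right)^{2} + 710\right) + \frac{24}{83}} = \sqrt{\left(2916 + 710\right) + \frac{24}{83}} = \sqrt{3626 + \frac{24}{83}} = \sqrt{\frac{300982}{83}} = \frac{\sqrt{24981506}}{83}$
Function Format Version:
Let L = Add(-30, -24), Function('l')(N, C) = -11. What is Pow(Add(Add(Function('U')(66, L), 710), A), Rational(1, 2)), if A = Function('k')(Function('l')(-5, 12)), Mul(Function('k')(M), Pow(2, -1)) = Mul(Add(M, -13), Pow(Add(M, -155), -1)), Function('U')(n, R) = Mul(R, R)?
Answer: Mul(Rational(1, 83), Pow(24981506, Rational(1, 2))) ≈ 60.219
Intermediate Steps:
L = -54
Function('U')(n, R) = Pow(R, 2)
Function('k')(M) = Mul(2, Pow(Add(-155, M), -1), Add(-13, M)) (Function('k')(M) = Mul(2, Mul(Add(M, -13), Pow(Add(M, -155), -1))) = Mul(2, Mul(Add(-13, M), Pow(Add(-155, M), -1))) = Mul(2, Mul(Pow(Add(-155, M), -1), Add(-13, M))) = Mul(2, Pow(Add(-155, M), -1), Add(-13, M)))
A = Rational(24, 83) (A = Mul(2, Pow(Add(-155, -11), -1), Add(-13, -11)) = Mul(2, Pow(-166, -1), -24) = Mul(2, Rational(-1, 166), -24) = Rational(24, 83) ≈ 0.28916)
Pow(Add(Add(Function('U')(66, L), 710), A), Rational(1, 2)) = Pow(Add(Add(Pow(-54, 2), 710), Rational(24, 83)), Rational(1, 2)) = Pow(Add(Add(2916, 710), Rational(24, 83)), Rational(1, 2)) = Pow(Add(3626, Rational(24, 83)), Rational(1, 2)) = Pow(Rational(300982, 83), Rational(1, 2)) = Mul(Rational(1, 83), Pow(24981506, Rational(1, 2)))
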